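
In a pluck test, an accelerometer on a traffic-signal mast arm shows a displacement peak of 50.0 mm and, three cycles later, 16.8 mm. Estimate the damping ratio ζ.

Logarithmic decrement δ = (1/n)·ln(x₀/x_n) = (1/3)·ln(50.0/16.8) = (1/3)·ln(2.976) = 0.3635.
ζ = δ/√(4π² + δ²) = 0.3635/√(39.48 + 0.132) = 0.3635/6.294 = 0.05776.

0.0578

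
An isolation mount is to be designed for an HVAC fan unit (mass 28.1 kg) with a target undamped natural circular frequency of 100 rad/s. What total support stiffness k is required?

281000 N/m

k = m·ω_n² = 28.1 × 100.0² = 28.1 × 10000 = 281000 N/m.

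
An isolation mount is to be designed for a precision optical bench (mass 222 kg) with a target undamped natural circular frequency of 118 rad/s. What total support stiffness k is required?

k = m·ω_n² = 222 × 118.0² = 222 × 13920 = 3091000 N/m.

3090000 N/m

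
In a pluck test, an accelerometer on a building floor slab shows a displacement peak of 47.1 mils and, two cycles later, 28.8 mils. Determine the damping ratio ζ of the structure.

0.0391

Logarithmic decrement δ = (1/n)·ln(x₀/x_n) = (1/2)·ln(47.1/28.8) = (1/2)·ln(1.635) = 0.2459.
ζ = δ/√(4π² + δ²) = 0.2459/√(39.48 + 0.0605) = 0.2459/6.288 = 0.03911.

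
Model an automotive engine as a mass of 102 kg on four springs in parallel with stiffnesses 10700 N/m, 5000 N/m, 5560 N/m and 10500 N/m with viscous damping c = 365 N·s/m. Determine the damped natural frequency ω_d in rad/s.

Parallel springs add: k_eq = 10700 + 5000 + 5560 + 10500 = 31760 N/m.
ω_n = √(k_eq/m) = √(31760/102) = 17.65 rad/s.
Critical damping c_c = 2√(k_eq·m) = 2√(31760 × 102) = 3600 N·s/m, so ζ = c/c_c = 365/3600 = 0.1014.
ω_d = ω_n√(1 − ζ²) = 17.65 × √(1 − 0.0103) = 17.55 rad/s.

17.6 rad/s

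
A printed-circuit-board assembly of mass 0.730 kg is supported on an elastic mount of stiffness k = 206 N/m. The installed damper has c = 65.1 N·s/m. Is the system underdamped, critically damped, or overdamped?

overdamped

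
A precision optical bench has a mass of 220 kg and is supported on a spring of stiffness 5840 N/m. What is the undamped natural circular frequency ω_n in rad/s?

5.15 rad/s

ω_n = √(k/m) = √(5840/220) = √26.55 = 5.152 rad/s.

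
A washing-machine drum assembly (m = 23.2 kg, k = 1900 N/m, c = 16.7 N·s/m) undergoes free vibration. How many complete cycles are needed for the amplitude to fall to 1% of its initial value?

19 cycles

ζ = c/(2√(km)) = 16.7/(2√(1900 × 23.2)) = 16.7/419.9 = 0.03977.
Logarithmic decrement δ = 2πζ/√(1 − ζ²) = 2π × 0.03977/√(1 − 0.00158) = 0.2501.
x_n/x₀ = e^(−nδ) ≤ 0.01; take ln: n ≥ ln(1/0.01)/δ = 4.605/0.2501 = 18.41.
So 19 complete cycles are required.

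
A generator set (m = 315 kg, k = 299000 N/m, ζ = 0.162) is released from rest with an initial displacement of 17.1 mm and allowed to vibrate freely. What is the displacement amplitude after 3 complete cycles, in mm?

0.775 mm

Logarithmic decrement δ = 2πζ/√(1 − ζ²) = 2π × 0.1620/√(1 − 0.0262) = 1.032.
After n cycles, x_n/x₀ = e^(−nδ), so x_3 = 17.1 × e^(−3 × 1.032) = 17.1 × 0.04530 = 0.7746 mm.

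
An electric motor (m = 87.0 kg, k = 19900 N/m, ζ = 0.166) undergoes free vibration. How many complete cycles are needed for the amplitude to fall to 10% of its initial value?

3 cycles

Logarithmic decrement δ = 2πζ/√(1 − ζ²) = 2π × 0.1660/√(1 − 0.0276) = 1.058.
x_n/x₀ = e^(−nδ) ≤ 0.1; take ln: n ≥ ln(1/0.1)/δ = 2.303/1.058 = 2.177.
So 3 complete cycles are required.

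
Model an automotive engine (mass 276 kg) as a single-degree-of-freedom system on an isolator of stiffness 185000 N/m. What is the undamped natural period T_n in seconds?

ω_n = √(k/m) = √(185000/276) = √670.3 = 25.89 rad/s.
T_n = 2π/ω_n = 6.283/25.89 = 0.2427 s.

0.243 s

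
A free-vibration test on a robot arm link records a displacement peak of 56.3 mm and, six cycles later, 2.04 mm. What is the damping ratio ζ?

Logarithmic decrement δ = (1/n)·ln(x₀/x_n) = (1/6)·ln(56.3/2.04) = (1/6)·ln(27.60) = 0.5530.
ζ = δ/√(4π² + δ²) = 0.5530/√(39.48 + 0.306) = 0.5530/6.307 = 0.08767.

0.0877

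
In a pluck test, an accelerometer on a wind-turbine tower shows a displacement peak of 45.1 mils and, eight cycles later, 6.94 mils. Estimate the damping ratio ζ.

0.0372

Logarithmic decrement δ = (1/n)·ln(x₀/x_n) = (1/8)·ln(45.1/6.94) = (1/8)·ln(6.499) = 0.2339.
ζ = δ/√(4π² + δ²) = 0.2339/√(39.48 + 0.0547) = 0.2339/6.288 = 0.03721.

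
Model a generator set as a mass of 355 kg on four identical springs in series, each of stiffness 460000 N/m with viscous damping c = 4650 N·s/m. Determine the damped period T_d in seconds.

Series springs: 1/k_eq = 4/460000, so k_eq = 460000/4 = 115000 N/m.
ω_n = √(k_eq/m) = √(115000/355) = 18.00 rad/s.
Critical damping c_c = 2√(k_eq·m) = 2√(115000 × 355) = 12780 N·s/m, so ζ = c/c_c = 4650/12780 = 0.3639.
ω_d = ω_n√(1 − ζ²) = 18.00 × √(1 − 0.132) = 16.76 rad/s.
T_d = 2π/ω_d = 0.3748 s.

0.375 s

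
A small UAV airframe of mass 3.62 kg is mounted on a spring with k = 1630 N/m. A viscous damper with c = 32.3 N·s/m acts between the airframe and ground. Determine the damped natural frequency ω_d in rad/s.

20.7 rad/s

ω_n = √(k/m) = √(1630/3.62) = 21.22 rad/s.
Critical damping c_c = 2√(k·m) = 2√(1630 × 3.62) = 153.6 N·s/m, so ζ = c/c_c = 32.3/153.6 = 0.2102.
ω_d = ω_n√(1 − ζ²) = 21.22 × √(1 − 0.0442) = 20.75 rad/s.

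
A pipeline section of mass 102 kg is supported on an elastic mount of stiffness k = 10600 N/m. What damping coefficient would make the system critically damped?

2080 N·s/m

c_c = 2√(k·m) = 2√(10600 × 102) = 2 × 1040 = 2080 N·s/m.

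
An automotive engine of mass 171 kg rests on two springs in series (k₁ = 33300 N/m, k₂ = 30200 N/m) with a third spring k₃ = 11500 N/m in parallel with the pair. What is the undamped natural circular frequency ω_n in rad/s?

Series pair: k_s = k₁k₂/(k₁+k₂) = (33300)(30200)/(33300 + 30200) = 15840 N/m. In parallel with k₃: k_eq = 15840 + 11500 = 27340 N/m.
ω_n = √(k_eq/m) = √(27340/171) = √159.9 = 12.64 rad/s.

12.6 rad/s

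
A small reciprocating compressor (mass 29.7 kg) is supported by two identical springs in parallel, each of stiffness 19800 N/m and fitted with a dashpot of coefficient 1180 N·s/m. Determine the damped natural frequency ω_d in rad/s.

Parallel springs add: k_eq = 2 × 19800 = 39600 N/m.
ω_n = √(k_eq/m) = √(39600/29.7) = 36.51 rad/s.
Critical damping c_c = 2√(k_eq·m) = 2√(39600 × 29.7) = 2169 N·s/m, so ζ = c/c_c = 1180/2169 = 0.5440.
ω_d = ω_n√(1 − ζ²) = 36.51 × √(1 − 0.296) = 30.64 rad/s.

30.6 rad/s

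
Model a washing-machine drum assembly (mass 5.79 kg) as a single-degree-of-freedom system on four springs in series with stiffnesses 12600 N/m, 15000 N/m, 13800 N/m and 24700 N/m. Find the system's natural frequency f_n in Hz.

Series springs: 1/k_eq = 1/12600 + 1/15000 + 1/13800 + 1/24700 = 0.0002590, so k_eq = 3861 N/m.
ω_n = √(k_eq/m) = √(3861/5.79) = √666.9 = 25.82 rad/s.
f_n = ω_n/(2π) = 25.82/6.283 = 4.110 Hz.

4.11 Hz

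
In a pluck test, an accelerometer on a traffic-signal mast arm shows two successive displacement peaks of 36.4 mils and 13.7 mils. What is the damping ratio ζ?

Logarithmic decrement δ = (1/n)·ln(x₀/x_n) = (1/1)·ln(36.4/13.7) = (1/1)·ln(2.657) = 0.9772.
ζ = δ/√(4π² + δ²) = 0.9772/√(39.48 + 0.955) = 0.9772/6.359 = 0.1537.

0.154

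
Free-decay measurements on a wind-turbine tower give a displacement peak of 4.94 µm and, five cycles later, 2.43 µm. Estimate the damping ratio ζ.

0.0226

Logarithmic decrement δ = (1/n)·ln(x₀/x_n) = (1/5)·ln(4.94/2.43) = (1/5)·ln(2.033) = 0.1419.
ζ = δ/√(4π² + δ²) = 0.1419/√(39.48 + 0.0201) = 0.1419/6.285 = 0.02258.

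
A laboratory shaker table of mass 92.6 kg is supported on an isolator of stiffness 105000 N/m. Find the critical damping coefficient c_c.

6240 N·s/m

c_c = 2√(k·m) = 2√(105000 × 92.6) = 2 × 3118 = 6236 N·s/m.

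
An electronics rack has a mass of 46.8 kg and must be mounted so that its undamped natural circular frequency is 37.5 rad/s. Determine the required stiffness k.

k = m·ω_n² = 46.8 × 37.50² = 46.8 × 1406 = 65810 N/m.

65800 N/m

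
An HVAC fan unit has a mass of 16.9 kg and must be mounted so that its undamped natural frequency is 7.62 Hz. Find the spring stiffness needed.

38700 N/m

ω_n = 2πf_n = 2π × 7.62 = 47.88 rad/s.
k = m·ω_n² = 16.9 × 47.88² = 16.9 × 2292 = 38740 N/m.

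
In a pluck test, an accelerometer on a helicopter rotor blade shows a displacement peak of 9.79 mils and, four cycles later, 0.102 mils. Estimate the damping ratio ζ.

Logarithmic decrement δ = (1/n)·ln(x₀/x_n) = (1/4)·ln(9.79/0.102) = (1/4)·ln(95.98) = 1.141.
ζ = δ/√(4π² + δ²) = 1.141/√(39.48 + 1.30) = 1.141/6.386 = 0.1787.

0.179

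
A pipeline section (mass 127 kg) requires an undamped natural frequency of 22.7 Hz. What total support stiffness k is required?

2580000 N/m

ω_n = 2πf_n = 2π × 22.7 = 142.6 rad/s.
k = m·ω_n² = 127 × 142.6² = 127 × 20340 = 2584000 N/m.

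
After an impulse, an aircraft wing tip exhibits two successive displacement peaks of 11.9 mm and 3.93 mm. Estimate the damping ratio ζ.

0.174

Logarithmic decrement δ = (1/n)·ln(x₀/x_n) = (1/1)·ln(11.9/3.93) = (1/1)·ln(3.028) = 1.108.
ζ = δ/√(4π² + δ²) = 1.108/√(39.48 + 1.23) = 1.108/6.380 = 0.1736.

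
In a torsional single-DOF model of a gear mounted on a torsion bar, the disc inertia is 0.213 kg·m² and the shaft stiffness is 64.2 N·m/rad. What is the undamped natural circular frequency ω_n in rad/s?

17.4 rad/s

ω_n = √(k_t/J) = √(64.2/0.213) = √301.4 = 17.36 rad/s.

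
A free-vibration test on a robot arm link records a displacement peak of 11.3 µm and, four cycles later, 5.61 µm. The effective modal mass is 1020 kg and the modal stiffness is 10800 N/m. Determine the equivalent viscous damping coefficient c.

Logarithmic decrement δ = (1/n)·ln(x₀/x_n) = (1/4)·ln(11.3/5.61) = (1/4)·ln(2.014) = 0.1751.
ζ = δ/√(4π² + δ²) = 0.1751/√(39.48 + 0.0306) = 0.1751/6.286 = 0.02785.
c = ζ · 2√(km) = 0.02785 × 2√(10800 × 1020) = 0.02785 × 6638 = 184.9 N·s/m.

185 N·s/m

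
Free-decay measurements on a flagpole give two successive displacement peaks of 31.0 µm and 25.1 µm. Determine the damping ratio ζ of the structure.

Logarithmic decrement δ = (1/n)·ln(x₀/x_n) = (1/1)·ln(31.0/25.1) = (1/1)·ln(1.235) = 0.2111.
ζ = δ/√(4π² + δ²) = 0.2111/√(39.48 + 0.0446) = 0.2111/6.287 = 0.03358.

0.0336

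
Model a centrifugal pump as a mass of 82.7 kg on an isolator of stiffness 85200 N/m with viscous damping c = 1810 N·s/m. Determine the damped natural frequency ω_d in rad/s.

30.2 rad/s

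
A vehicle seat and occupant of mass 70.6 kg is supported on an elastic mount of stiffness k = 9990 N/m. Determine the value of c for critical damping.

c_c = 2√(k·m) = 2√(9990 × 70.6) = 2 × 839.8 = 1680 N·s/m.

1680 N·s/m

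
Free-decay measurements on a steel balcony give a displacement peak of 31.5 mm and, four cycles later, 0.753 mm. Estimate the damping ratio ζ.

0.147

Logarithmic decrement δ = (1/n)·ln(x₀/x_n) = (1/4)·ln(31.5/0.753) = (1/4)·ln(41.83) = 0.9334.
ζ = δ/√(4π² + δ²) = 0.9334/√(39.48 + 0.871) = 0.9334/6.352 = 0.1469.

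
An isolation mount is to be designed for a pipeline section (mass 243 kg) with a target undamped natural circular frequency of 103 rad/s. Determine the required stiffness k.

k = m·ω_n² = 243 × 103.0² = 243 × 10610 = 2578000 N/m.

2580000 N/m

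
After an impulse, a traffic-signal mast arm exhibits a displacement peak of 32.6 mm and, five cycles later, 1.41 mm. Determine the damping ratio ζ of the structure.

Logarithmic decrement δ = (1/n)·ln(x₀/x_n) = (1/5)·ln(32.6/1.41) = (1/5)·ln(23.12) = 0.6281.
ζ = δ/√(4π² + δ²) = 0.6281/√(39.48 + 0.395) = 0.6281/6.315 = 0.09948.

0.0995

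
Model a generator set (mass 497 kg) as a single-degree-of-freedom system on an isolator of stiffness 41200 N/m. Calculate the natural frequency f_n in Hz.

1.45 Hz

ω_n = √(k/m) = √(41200/497) = √82.90 = 9.105 rad/s.
f_n = ω_n/(2π) = 9.105/6.283 = 1.449 Hz.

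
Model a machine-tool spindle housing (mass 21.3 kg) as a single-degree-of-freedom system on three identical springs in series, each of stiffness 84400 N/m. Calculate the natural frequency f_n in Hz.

5.78 Hz

Series springs: 1/k_eq = 3/84400, so k_eq = 84400/3 = 28130 N/m.
ω_n = √(k_eq/m) = √(28130/21.3) = √1321 = 36.34 rad/s.
f_n = ω_n/(2π) = 36.34/6.283 = 5.784 Hz.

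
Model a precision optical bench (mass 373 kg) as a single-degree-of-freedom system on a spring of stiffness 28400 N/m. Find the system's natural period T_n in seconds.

ω_n = √(k/m) = √(28400/373) = √76.14 = 8.726 rad/s.
T_n = 2π/ω_n = 6.283/8.726 = 0.7201 s.

0.720 s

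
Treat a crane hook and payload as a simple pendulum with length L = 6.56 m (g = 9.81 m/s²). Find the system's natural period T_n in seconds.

5.14 s

For a simple pendulum ω_n = √(g/L) = √(9.81/6.56) = √1.495 = 1.223 rad/s.
T_n = 2π/ω_n = 6.283/1.223 = 5.138 s.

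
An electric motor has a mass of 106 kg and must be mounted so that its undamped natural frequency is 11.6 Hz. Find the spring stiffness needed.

563000 N/m

ω_n = 2πf_n = 2π × 11.6 = 72.88 rad/s.
k = m·ω_n² = 106 × 72.88² = 106 × 5312 = 563100 N/m.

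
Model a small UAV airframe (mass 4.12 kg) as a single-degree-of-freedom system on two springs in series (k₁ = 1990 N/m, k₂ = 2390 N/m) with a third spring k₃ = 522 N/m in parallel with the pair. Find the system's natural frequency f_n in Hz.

Series pair: k_s = k₁k₂/(k₁+k₂) = (1990)(2390)/(1990 + 2390) = 1086 N/m. In parallel with k₃: k_eq = 1086 + 522 = 1608 N/m.
ω_n = √(k_eq/m) = √(1608/4.12) = √390.3 = 19.75 rad/s.
f_n = ω_n/(2π) = 19.75/6.283 = 3.144 Hz.

3.14 Hz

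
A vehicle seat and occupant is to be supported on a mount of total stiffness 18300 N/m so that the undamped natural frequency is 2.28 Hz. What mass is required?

ω_n = 2πf_n = 2π × 2.28 = 14.33 rad/s.
m = k/ω_n² = 18300/14.33² = 18300/205.2 = 89.17 kg.

89.2 kg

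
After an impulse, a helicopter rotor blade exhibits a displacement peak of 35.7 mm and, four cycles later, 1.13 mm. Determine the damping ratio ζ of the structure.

0.136

Logarithmic decrement δ = (1/n)·ln(x₀/x_n) = (1/4)·ln(35.7/1.13) = (1/4)·ln(31.59) = 0.8632.
ζ = δ/√(4π² + δ²) = 0.8632/√(39.48 + 0.745) = 0.8632/6.342 = 0.1361.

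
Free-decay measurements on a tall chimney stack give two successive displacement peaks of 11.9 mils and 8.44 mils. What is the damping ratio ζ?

Logarithmic decrement δ = (1/n)·ln(x₀/x_n) = (1/1)·ln(11.9/8.44) = (1/1)·ln(1.410) = 0.3436.
ζ = δ/√(4π² + δ²) = 0.3436/√(39.48 + 0.118) = 0.3436/6.293 = 0.05460.

0.0546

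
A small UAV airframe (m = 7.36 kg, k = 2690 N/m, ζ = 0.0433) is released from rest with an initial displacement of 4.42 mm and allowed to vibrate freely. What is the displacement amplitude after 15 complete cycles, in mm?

Logarithmic decrement δ = 2πζ/√(1 − ζ²) = 2π × 0.04330/√(1 − 0.00187) = 0.2723.
After n cycles, x_n/x₀ = e^(−nδ), so x_15 = 4.42 × e^(−15 × 0.2723) = 4.42 × 0.01683 = 0.07438 mm.

0.0744 mm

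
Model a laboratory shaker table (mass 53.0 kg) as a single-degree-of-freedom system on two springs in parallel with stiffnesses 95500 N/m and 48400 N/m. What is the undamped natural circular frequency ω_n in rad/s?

Parallel springs add: k_eq = 95500 + 48400 = 143900 N/m.
ω_n = √(k_eq/m) = √(143900/53.0) = √2715 = 52.11 rad/s.

52.1 rad/s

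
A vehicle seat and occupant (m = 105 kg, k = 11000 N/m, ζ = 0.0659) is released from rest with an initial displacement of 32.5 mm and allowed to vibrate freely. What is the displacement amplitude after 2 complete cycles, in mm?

Logarithmic decrement δ = 2πζ/√(1 − ζ²) = 2π × 0.06590/√(1 − 0.00434) = 0.4150.
After n cycles, x_n/x₀ = e^(−nδ), so x_2 = 32.5 × e^(−2 × 0.4150) = 32.5 × 0.4361 = 14.17 mm.

14.2 mm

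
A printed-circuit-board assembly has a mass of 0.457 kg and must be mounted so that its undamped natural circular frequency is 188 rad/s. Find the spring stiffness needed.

16200 N/m

k = m·ω_n² = 0.457 × 188.0² = 0.457 × 35340 = 16150 N/m.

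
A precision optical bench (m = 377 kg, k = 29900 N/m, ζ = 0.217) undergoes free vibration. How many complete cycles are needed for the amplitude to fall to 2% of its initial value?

3 cycles

Logarithmic decrement δ = 2πζ/√(1 − ζ²) = 2π × 0.2170/√(1 − 0.0471) = 1.397.
x_n/x₀ = e^(−nδ) ≤ 0.02; take ln: n ≥ ln(1/0.02)/δ = 3.912/1.397 = 2.801.
So 3 complete cycles are required.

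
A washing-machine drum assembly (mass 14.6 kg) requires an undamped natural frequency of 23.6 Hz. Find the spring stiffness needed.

ω_n = 2πf_n = 2π × 23.6 = 148.3 rad/s.
k = m·ω_n² = 14.6 × 148.3² = 14.6 × 21990 = 321000 N/m.

321000 N/m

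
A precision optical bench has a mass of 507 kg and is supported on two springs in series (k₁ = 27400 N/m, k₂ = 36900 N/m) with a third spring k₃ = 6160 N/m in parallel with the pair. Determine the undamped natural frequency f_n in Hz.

1.05 Hz

Series pair: k_s = k₁k₂/(k₁+k₂) = (27400)(36900)/(27400 + 36900) = 15720 N/m. In parallel with k₃: k_eq = 15720 + 6160 = 21880 N/m.
ω_n = √(k_eq/m) = √(21880/507) = √43.16 = 6.570 rad/s.
f_n = ω_n/(2π) = 6.570/6.283 = 1.046 Hz.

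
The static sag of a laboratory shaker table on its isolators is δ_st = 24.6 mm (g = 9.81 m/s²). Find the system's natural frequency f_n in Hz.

3.18 Hz

ω_n = √(g/δ_st) = √(9.81/0.0246) = √398.8 = 19.97 rad/s.
f_n = ω_n/(2π) = 19.97/6.283 = 3.178 Hz.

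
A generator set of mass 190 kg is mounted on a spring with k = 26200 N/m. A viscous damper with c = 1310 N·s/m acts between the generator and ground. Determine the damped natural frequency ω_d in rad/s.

11.2 rad/s

ω_n = √(k/m) = √(26200/190) = 11.74 rad/s.
Critical damping c_c = 2√(k·m) = 2√(26200 × 190) = 4462 N·s/m, so ζ = c/c_c = 1310/4462 = 0.2936.
ω_d = ω_n√(1 − ζ²) = 11.74 × √(1 − 0.0862) = 11.23 rad/s.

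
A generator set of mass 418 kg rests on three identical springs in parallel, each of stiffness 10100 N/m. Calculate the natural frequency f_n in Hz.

1.36 Hz

Parallel springs add: k_eq = 3 × 10100 = 30300 N/m.
ω_n = √(k_eq/m) = √(30300/418) = √72.49 = 8.514 rad/s.
f_n = ω_n/(2π) = 8.514/6.283 = 1.355 Hz.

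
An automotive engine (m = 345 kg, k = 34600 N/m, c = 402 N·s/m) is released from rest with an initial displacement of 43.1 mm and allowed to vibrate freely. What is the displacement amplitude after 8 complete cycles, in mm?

ζ = c/(2√(km)) = 402/(2√(34600 × 345)) = 402/6910 = 0.05818.
Logarithmic decrement δ = 2πζ/√(1 − ζ²) = 2π × 0.05818/√(1 − 0.00338) = 0.3662.
After n cycles, x_n/x₀ = e^(−nδ), so x_8 = 43.1 × e^(−8 × 0.3662) = 43.1 × 0.05344 = 2.303 mm.

2.30 mm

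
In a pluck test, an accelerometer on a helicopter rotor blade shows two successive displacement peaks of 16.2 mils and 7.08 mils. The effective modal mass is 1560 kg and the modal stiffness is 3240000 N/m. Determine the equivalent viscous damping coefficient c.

Logarithmic decrement δ = (1/n)·ln(x₀/x_n) = (1/1)·ln(16.2/7.08) = (1/1)·ln(2.288) = 0.8277.
ζ = δ/√(4π² + δ²) = 0.8277/√(39.48 + 0.685) = 0.8277/6.337 = 0.1306.
c = ζ · 2√(km) = 0.1306 × 2√(3240000 × 1560) = 0.1306 × 142200 = 18570 N·s/m.

18600 N·s/m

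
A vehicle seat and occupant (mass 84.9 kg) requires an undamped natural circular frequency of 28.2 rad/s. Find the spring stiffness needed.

67500 N/m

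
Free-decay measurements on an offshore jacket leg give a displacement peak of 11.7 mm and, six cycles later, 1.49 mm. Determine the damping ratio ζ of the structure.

Logarithmic decrement δ = (1/n)·ln(x₀/x_n) = (1/6)·ln(11.7/1.49) = (1/6)·ln(7.852) = 0.3435.
ζ = δ/√(4π² + δ²) = 0.3435/√(39.48 + 0.118) = 0.3435/6.293 = 0.05458.

0.0546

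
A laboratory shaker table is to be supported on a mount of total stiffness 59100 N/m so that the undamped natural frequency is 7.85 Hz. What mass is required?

24.3 kg

ω_n = 2πf_n = 2π × 7.85 = 49.32 rad/s.
m = k/ω_n² = 59100/49.32² = 59100/2433 = 24.29 kg.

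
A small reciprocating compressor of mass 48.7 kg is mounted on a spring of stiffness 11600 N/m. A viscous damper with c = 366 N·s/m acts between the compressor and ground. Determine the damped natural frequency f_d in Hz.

2.38 Hz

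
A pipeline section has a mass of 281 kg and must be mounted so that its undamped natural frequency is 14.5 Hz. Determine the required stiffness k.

2330000 N/m

ω_n = 2πf_n = 2π × 14.5 = 91.11 rad/s.
k = m·ω_n² = 281 × 91.11² = 281 × 8300 = 2332000 N/m.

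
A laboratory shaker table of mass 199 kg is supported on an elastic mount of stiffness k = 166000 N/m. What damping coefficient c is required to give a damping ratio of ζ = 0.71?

8160 N·s/m

c_c = 2√(k·m) = 2√(166000 × 199) = 11500 N·s/m.
c = ζ·c_c = 0.71 × 11500 = 8161 N·s/m.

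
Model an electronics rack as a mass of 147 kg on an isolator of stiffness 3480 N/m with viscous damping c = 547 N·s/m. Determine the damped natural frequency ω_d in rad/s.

4.50 rad/s

ω_n = √(k/m) = √(3480/147) = 4.866 rad/s.
Critical damping c_c = 2√(k·m) = 2√(3480 × 147) = 1430 N·s/m, so ζ = c/c_c = 547/1430 = 0.3824.
ω_d = ω_n√(1 − ζ²) = 4.866 × √(1 − 0.146) = 4.496 rad/s.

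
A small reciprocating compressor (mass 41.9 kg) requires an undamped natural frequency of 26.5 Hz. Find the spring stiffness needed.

1160000 N/m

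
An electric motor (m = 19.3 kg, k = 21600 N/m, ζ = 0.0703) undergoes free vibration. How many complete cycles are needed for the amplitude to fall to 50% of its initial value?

2 cycles

Logarithmic decrement δ = 2πζ/√(1 − ζ²) = 2π × 0.07030/√(1 − 0.00494) = 0.4428.
x_n/x₀ = e^(−nδ) ≤ 0.5; take ln: n ≥ ln(1/0.5)/δ = 0.6931/0.4428 = 1.565.
So 2 complete cycles are required.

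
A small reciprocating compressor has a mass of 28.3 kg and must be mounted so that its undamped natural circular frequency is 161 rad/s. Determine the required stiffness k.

734000 N/m

k = m·ω_n² = 28.3 × 161.0² = 28.3 × 25920 = 733600 N/m.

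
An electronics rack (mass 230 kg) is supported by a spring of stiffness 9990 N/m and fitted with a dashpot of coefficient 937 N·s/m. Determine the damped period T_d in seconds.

ω_n = √(k/m) = √(9990/230) = 6.591 rad/s.
Critical damping c_c = 2√(k·m) = 2√(9990 × 230) = 3032 N·s/m, so ζ = c/c_c = 937/3032 = 0.3091.
ω_d = ω_n√(1 − ζ²) = 6.591 × √(1 − 0.0955) = 6.268 rad/s.
T_d = 2π/ω_d = 1.002 s.

1.00 s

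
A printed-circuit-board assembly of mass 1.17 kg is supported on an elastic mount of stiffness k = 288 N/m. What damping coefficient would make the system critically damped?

c_c = 2√(k·m) = 2√(288.0 × 1.17) = 2 × 18.36 = 36.71 N·s/m.

36.7 N·s/m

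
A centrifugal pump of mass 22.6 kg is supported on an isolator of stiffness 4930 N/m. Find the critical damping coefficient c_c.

c_c = 2√(k·m) = 2√(4930 × 22.6) = 2 × 333.8 = 667.6 N·s/m.

668 N·s/m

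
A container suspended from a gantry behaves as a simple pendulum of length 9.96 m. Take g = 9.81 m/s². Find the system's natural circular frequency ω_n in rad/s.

0.992 rad/s

For a simple pendulum ω_n = √(g/L) = √(9.81/9.96) = √0.9849 = 0.9924 rad/s.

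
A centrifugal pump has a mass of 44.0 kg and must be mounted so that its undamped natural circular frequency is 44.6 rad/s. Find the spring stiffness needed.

k = m·ω_n² = 44.0 × 44.60² = 44.0 × 1989 = 87520 N/m.

87500 N/m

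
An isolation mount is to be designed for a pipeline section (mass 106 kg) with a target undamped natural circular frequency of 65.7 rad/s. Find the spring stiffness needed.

k = m·ω_n² = 106 × 65.70² = 106 × 4316 = 457500 N/m.

458000 N/m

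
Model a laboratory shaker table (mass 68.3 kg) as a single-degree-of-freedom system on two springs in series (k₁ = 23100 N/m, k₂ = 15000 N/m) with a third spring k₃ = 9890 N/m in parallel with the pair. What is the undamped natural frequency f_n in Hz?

2.65 Hz

Series pair: k_s = k₁k₂/(k₁+k₂) = (23100)(15000)/(23100 + 15000) = 9094 N/m. In parallel with k₃: k_eq = 9094 + 9890 = 18980 N/m.
ω_n = √(k_eq/m) = √(18980/68.3) = √278.0 = 16.67 rad/s.
f_n = ω_n/(2π) = 16.67/6.283 = 2.653 Hz.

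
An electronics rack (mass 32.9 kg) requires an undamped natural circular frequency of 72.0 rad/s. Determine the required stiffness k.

171000 N/m

k = m·ω_n² = 32.9 × 72.00² = 32.9 × 5184 = 170600 N/m.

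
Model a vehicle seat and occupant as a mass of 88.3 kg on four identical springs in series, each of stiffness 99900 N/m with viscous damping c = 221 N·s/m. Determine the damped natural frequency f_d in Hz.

Series springs: 1/k_eq = 4/99900, so k_eq = 99900/4 = 24980 N/m.
ω_n = √(k_eq/m) = √(24980/88.3) = 16.82 rad/s.
Critical damping c_c = 2√(k_eq·m) = 2√(24980 × 88.3) = 2970 N·s/m, so ζ = c/c_c = 221/2970 = 0.07441.
ω_d = ω_n√(1 − ζ²) = 16.82 × √(1 − 0.00554) = 16.77 rad/s.
f_d = ω_d/(2π) = 2.669 Hz.

2.67 Hz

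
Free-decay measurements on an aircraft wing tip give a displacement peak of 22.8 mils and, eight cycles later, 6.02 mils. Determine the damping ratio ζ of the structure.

Logarithmic decrement δ = (1/n)·ln(x₀/x_n) = (1/8)·ln(22.8/6.02) = (1/8)·ln(3.787) = 0.1665.
ζ = δ/√(4π² + δ²) = 0.1665/√(39.48 + 0.0277) = 0.1665/6.285 = 0.02648.

0.0265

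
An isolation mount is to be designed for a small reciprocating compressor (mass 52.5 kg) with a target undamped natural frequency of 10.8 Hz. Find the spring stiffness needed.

ω_n = 2πf_n = 2π × 10.8 = 67.86 rad/s.
k = m·ω_n² = 52.5 × 67.86² = 52.5 × 4605 = 241800 N/m.

242000 N/m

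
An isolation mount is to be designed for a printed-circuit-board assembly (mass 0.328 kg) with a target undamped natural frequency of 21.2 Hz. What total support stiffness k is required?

ω_n = 2πf_n = 2π × 21.2 = 133.2 rad/s.
k = m·ω_n² = 0.328 × 133.2² = 0.328 × 17740 = 5820 N/m.

5820 N/m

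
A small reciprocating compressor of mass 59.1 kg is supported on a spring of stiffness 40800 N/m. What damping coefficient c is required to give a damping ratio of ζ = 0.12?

373 N·s/m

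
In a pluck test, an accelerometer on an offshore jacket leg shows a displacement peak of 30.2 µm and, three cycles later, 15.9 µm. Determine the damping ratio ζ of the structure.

0.0340

Logarithmic decrement δ = (1/n)·ln(x₀/x_n) = (1/3)·ln(30.2/15.9) = (1/3)·ln(1.899) = 0.2138.
ζ = δ/√(4π² + δ²) = 0.2138/√(39.48 + 0.0457) = 0.2138/6.287 = 0.03401.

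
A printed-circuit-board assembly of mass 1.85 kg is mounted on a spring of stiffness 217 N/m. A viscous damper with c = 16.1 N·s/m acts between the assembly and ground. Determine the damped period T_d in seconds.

ω_n = √(k/m) = √(217.0/1.85) = 10.83 rad/s.
Critical damping c_c = 2√(k·m) = 2√(217.0 × 1.85) = 40.07 N·s/m, so ζ = c/c_c = 16.1/40.07 = 0.4018.
ω_d = ω_n√(1 − ζ²) = 10.83 × √(1 − 0.161) = 9.918 rad/s.
T_d = 2π/ω_d = 0.6335 s.

0.634 s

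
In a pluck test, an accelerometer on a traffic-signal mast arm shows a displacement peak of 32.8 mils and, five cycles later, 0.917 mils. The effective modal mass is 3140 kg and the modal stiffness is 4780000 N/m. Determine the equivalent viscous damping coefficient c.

27700 N·s/m

Logarithmic decrement δ = (1/n)·ln(x₀/x_n) = (1/5)·ln(32.8/0.917) = (1/5)·ln(35.77) = 0.7154.
ζ = δ/√(4π² + δ²) = 0.7154/√(39.48 + 0.512) = 0.7154/6.324 = 0.1131.
c = ζ · 2√(km) = 0.1131 × 2√(4780000 × 3140) = 0.1131 × 245000 = 27720 N·s/m.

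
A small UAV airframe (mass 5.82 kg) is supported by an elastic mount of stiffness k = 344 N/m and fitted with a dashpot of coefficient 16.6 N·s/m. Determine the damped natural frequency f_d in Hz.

1.20 Hz

ω_n = √(k/m) = √(344.0/5.82) = 7.688 rad/s.
Critical damping c_c = 2√(k·m) = 2√(344.0 × 5.82) = 89.49 N·s/m, so ζ = c/c_c = 16.6/89.49 = 0.1855.
ω_d = ω_n√(1 − ζ²) = 7.688 × √(1 − 0.0344) = 7.555 rad/s.
f_d = ω_d/(2π) = 1.202 Hz.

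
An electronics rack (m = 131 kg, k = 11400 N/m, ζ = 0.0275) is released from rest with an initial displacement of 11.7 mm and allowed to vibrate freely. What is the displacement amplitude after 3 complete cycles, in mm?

6.97 mm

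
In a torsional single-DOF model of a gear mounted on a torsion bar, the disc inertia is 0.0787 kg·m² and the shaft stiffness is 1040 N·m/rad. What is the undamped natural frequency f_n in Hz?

ω_n = √(k_t/J) = √(1040/0.0787) = √13210 = 115.0 rad/s.
f_n = ω_n/(2π) = 115.0/6.283 = 18.30 Hz.

18.3 Hz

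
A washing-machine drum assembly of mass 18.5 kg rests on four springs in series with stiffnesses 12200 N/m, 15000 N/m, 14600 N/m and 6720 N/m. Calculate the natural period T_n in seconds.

0.517 s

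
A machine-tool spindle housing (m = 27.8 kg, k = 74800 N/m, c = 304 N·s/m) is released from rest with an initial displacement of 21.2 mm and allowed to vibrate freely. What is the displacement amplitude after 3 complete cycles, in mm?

ζ = c/(2√(km)) = 304/(2√(74800 × 27.8)) = 304/2884 = 0.1054.
Logarithmic decrement δ = 2πζ/√(1 − ζ²) = 2π × 0.1054/√(1 − 0.0111) = 0.6660.
After n cycles, x_n/x₀ = e^(−nδ), so x_3 = 21.2 × e^(−3 × 0.6660) = 21.2 × 0.1356 = 2.875 mm.

2.87 mm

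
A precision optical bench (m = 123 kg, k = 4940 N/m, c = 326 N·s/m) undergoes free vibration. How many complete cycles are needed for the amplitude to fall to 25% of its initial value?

ζ = c/(2√(km)) = 326/(2√(4940 × 123)) = 326/1559 = 0.2091.
Logarithmic decrement δ = 2πζ/√(1 − ζ²) = 2π × 0.2091/√(1 − 0.0437) = 1.344.
x_n/x₀ = e^(−nδ) ≤ 0.25; take ln: n ≥ ln(1/0.25)/δ = 1.386/1.344 = 1.032.
So 2 complete cycles are required.

2 cycles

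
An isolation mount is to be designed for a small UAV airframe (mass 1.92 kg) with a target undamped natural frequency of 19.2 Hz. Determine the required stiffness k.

ω_n = 2πf_n = 2π × 19.2 = 120.6 rad/s.
k = m·ω_n² = 1.92 × 120.6² = 1.92 × 14550 = 27940 N/m.

27900 N/m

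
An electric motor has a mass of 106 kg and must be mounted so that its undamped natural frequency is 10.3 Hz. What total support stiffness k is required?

ω_n = 2πf_n = 2π × 10.3 = 64.72 rad/s.
k = m·ω_n² = 106 × 64.72² = 106 × 4188 = 444000 N/m.

444000 N/m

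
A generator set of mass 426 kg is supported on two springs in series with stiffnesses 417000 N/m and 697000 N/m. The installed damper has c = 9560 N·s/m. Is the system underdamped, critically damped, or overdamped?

underdamped

Series springs: 1/k_eq = 1/417000 + 1/697000 = 3.833×10^-6, so k_eq = 260900 N/m.
c_c = 2√(k_eq·m) = 21090 N·s/m; ζ = c/c_c = 9560/21090 = 0.453.
Since ζ < 1 the system is underdamped.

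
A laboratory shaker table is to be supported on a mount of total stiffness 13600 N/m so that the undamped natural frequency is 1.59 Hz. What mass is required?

ω_n = 2πf_n = 2π × 1.59 = 9.990 rad/s.
m = k/ω_n² = 13600/9.990² = 13600/99.81 = 136.3 kg.

136 kg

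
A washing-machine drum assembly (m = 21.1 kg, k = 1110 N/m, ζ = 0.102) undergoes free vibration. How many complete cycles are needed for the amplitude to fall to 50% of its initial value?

2 cycles

Logarithmic decrement δ = 2πζ/√(1 − ζ²) = 2π × 0.1020/√(1 − 0.0104) = 0.6442.
x_n/x₀ = e^(−nδ) ≤ 0.5; take ln: n ≥ ln(1/0.5)/δ = 0.6931/0.6442 = 1.076.
So 2 complete cycles are required.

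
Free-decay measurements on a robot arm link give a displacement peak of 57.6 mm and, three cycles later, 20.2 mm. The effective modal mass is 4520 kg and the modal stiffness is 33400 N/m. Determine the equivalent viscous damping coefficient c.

Logarithmic decrement δ = (1/n)·ln(x₀/x_n) = (1/3)·ln(57.6/20.2) = (1/3)·ln(2.851) = 0.3493.
ζ = δ/√(4π² + δ²) = 0.3493/√(39.48 + 0.122) = 0.3493/6.293 = 0.05550.
c = ζ · 2√(km) = 0.05550 × 2√(33400 × 4520) = 0.05550 × 24570 = 1364 N·s/m.

1360 N·s/m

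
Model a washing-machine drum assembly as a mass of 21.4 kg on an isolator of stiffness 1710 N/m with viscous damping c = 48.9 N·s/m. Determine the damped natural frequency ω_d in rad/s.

ω_n = √(k/m) = √(1710/21.4) = 8.939 rad/s.
Critical damping c_c = 2√(k·m) = 2√(1710 × 21.4) = 382.6 N·s/m, so ζ = c/c_c = 48.9/382.6 = 0.1278.
ω_d = ω_n√(1 − ζ²) = 8.939 × √(1 − 0.0163) = 8.866 rad/s.

8.87 rad/s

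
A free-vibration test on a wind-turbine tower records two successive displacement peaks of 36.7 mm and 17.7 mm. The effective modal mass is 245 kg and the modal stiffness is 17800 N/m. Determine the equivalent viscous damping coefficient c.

481 N·s/m

Logarithmic decrement δ = (1/n)·ln(x₀/x_n) = (1/1)·ln(36.7/17.7) = (1/1)·ln(2.073) = 0.7292.
ζ = δ/√(4π² + δ²) = 0.7292/√(39.48 + 0.532) = 0.7292/6.325 = 0.1153.
c = ζ · 2√(km) = 0.1153 × 2√(17800 × 245) = 0.1153 × 4177 = 481.5 N·s/m.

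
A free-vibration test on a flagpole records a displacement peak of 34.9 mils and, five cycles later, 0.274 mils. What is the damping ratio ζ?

0.152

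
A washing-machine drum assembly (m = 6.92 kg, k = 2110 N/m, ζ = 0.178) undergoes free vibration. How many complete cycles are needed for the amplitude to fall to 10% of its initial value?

3 cycles

Logarithmic decrement δ = 2πζ/√(1 − ζ²) = 2π × 0.1780/√(1 − 0.0317) = 1.137.
x_n/x₀ = e^(−nδ) ≤ 0.1; take ln: n ≥ ln(1/0.1)/δ = 2.303/1.137 = 2.026.
So 3 complete cycles are required.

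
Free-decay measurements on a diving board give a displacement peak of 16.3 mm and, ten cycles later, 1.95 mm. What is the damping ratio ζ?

Logarithmic decrement δ = (1/n)·ln(x₀/x_n) = (1/10)·ln(16.3/1.95) = (1/10)·ln(8.359) = 0.2123.
ζ = δ/√(4π² + δ²) = 0.2123/√(39.48 + 0.0451) = 0.2123/6.287 = 0.03377.

0.0338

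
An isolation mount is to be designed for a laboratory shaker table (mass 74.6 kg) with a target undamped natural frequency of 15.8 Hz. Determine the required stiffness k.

735000 N/m

ω_n = 2πf_n = 2π × 15.8 = 99.27 rad/s.
k = m·ω_n² = 74.6 × 99.27² = 74.6 × 9855 = 735200 N/m.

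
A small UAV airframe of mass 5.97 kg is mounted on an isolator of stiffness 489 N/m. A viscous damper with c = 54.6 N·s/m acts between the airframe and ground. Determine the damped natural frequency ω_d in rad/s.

7.81 rad/s

ω_n = √(k/m) = √(489.0/5.97) = 9.050 rad/s.
Critical damping c_c = 2√(k·m) = 2√(489.0 × 5.97) = 108.1 N·s/m, so ζ = c/c_c = 54.6/108.1 = 0.5053.
ω_d = ω_n√(1 − ζ²) = 9.050 × √(1 − 0.255) = 7.810 rad/s.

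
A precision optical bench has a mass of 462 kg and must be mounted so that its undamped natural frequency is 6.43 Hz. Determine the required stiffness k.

ω_n = 2πf_n = 2π × 6.43 = 40.40 rad/s.
k = m·ω_n² = 462 × 40.40² = 462 × 1632 = 754100 N/m.

754000 N/m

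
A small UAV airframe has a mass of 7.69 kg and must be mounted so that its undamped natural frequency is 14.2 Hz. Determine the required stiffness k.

61200 N/m

ω_n = 2πf_n = 2π × 14.2 = 89.22 rad/s.
k = m·ω_n² = 7.69 × 89.22² = 7.69 × 7960 = 61220 N/m.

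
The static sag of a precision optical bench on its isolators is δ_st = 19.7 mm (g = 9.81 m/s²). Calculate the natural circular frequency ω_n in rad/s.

ω_n = √(g/δ_st) = √(9.81/0.0197) = √498.0 = 22.32 rad/s.

22.3 rad/s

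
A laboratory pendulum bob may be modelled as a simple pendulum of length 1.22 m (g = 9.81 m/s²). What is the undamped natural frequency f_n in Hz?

0.451 Hz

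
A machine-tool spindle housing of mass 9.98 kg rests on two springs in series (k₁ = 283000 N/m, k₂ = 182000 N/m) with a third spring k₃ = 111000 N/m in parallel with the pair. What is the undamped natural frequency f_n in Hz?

Series pair: k_s = k₁k₂/(k₁+k₂) = (283000)(182000)/(283000 + 182000) = 110800 N/m. In parallel with k₃: k_eq = 110800 + 111000 = 221800 N/m.
ω_n = √(k_eq/m) = √(221800/9.98) = √22220 = 149.1 rad/s.
f_n = ω_n/(2π) = 149.1/6.283 = 23.72 Hz.

23.7 Hz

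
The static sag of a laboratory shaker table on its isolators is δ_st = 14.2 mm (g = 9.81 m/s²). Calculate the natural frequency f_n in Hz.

4.18 Hz

ω_n = √(g/δ_st) = √(9.81/0.0142) = √690.8 = 26.28 rad/s.
f_n = ω_n/(2π) = 26.28/6.283 = 4.183 Hz.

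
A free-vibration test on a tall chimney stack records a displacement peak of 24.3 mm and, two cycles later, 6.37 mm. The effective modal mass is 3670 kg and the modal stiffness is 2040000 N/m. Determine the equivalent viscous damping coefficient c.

18300 N·s/m

Logarithmic decrement δ = (1/n)·ln(x₀/x_n) = (1/2)·ln(24.3/6.37) = (1/2)·ln(3.815) = 0.6694.
ζ = δ/√(4π² + δ²) = 0.6694/√(39.48 + 0.448) = 0.6694/6.319 = 0.1059.
c = ζ · 2√(km) = 0.1059 × 2√(2040000 × 3670) = 0.1059 × 173100 = 18330 N·s/m.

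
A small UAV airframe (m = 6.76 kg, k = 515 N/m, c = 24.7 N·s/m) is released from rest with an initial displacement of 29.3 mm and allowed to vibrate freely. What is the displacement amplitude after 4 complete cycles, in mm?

0.135 mm

ζ = c/(2√(km)) = 24.7/(2√(515 × 6.76)) = 24.7/118.0 = 0.2093.
Logarithmic decrement δ = 2πζ/√(1 − ζ²) = 2π × 0.2093/√(1 − 0.0438) = 1.345.
After n cycles, x_n/x₀ = e^(−nδ), so x_4 = 29.3 × e^(−4 × 1.345) = 29.3 × 0.004609 = 0.1350 mm.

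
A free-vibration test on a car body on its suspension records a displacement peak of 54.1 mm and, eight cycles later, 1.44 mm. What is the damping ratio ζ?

0.0720

Logarithmic decrement δ = (1/n)·ln(x₀/x_n) = (1/8)·ln(54.1/1.44) = (1/8)·ln(37.57) = 0.4533.
ζ = δ/√(4π² + δ²) = 0.4533/√(39.48 + 0.205) = 0.4533/6.300 = 0.07195.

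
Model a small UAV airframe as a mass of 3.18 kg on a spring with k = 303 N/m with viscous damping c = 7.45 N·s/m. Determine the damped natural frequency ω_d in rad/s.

ω_n = √(k/m) = √(303.0/3.18) = 9.761 rad/s.
Critical damping c_c = 2√(k·m) = 2√(303.0 × 3.18) = 62.08 N·s/m, so ζ = c/c_c = 7.45/62.08 = 0.1200.
ω_d = ω_n√(1 − ζ²) = 9.761 × √(1 − 0.0144) = 9.691 rad/s.

9.69 rad/s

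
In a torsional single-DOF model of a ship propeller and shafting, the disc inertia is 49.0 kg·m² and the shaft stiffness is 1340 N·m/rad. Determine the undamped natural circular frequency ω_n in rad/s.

ω_n = √(k_t/J) = √(1340/49.0) = √27.35 = 5.229 rad/s.

5.23 rad/s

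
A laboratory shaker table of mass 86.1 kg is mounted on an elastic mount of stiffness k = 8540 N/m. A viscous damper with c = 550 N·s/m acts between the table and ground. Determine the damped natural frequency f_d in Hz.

ω_n = √(k/m) = √(8540/86.1) = 9.959 rad/s.
Critical damping c_c = 2√(k·m) = 2√(8540 × 86.1) = 1715 N·s/m, so ζ = c/c_c = 550/1715 = 0.3207.
ω_d = ω_n√(1 − ζ²) = 9.959 × √(1 − 0.103) = 9.433 rad/s.
f_d = ω_d/(2π) = 1.501 Hz.

1.50 Hz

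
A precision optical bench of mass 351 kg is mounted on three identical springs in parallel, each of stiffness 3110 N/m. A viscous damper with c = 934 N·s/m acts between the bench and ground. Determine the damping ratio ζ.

0.258

Parallel springs add: k_eq = 3 × 3110 = 9330 N/m.
ω_n = √(k_eq/m) = √(9330/351) = 5.156 rad/s.
Critical damping c_c = 2√(k_eq·m) = 2√(9330 × 351) = 3619 N·s/m, so ζ = c/c_c = 934/3619 = 0.2581.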